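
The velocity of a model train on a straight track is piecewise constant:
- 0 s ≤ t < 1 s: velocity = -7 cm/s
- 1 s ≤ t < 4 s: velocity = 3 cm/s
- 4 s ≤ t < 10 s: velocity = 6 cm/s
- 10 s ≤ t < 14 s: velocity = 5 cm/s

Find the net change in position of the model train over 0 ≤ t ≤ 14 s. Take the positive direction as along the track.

58 cm

Net displacement equals the area under the velocity-time graph (areas below the axis count negative).
0–1 s: -7 × 1 = -7 cm
1–4 s: 3 × 3 = 9 cm
4–10 s: 6 × 6 = 36 cm
10–14 s: 5 × 4 = 20 cm
Net displacement = 58 cm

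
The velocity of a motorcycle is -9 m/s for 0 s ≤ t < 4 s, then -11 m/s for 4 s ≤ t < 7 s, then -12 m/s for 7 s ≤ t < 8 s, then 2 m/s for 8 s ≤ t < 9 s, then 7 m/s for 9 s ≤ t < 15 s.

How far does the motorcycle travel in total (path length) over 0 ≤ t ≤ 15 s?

125 m

Total distance travelled is ∫|v| dt — sum the magnitudes of each area piece.
0–4 s: |-9| × 4 = 36 m
4–7 s: |-11| × 3 = 33 m
7–8 s: |-12| × 1 = 12 m
8–9 s: |2| × 1 = 2 m
9–15 s: |7| × 6 = 42 m
Total distance = 125 m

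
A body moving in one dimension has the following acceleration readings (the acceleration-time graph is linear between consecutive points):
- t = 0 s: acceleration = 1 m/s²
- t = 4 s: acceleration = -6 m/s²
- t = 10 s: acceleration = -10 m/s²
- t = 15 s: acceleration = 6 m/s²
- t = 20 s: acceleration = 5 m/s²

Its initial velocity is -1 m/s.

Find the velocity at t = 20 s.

-41.5 m/s

Δv equals the area under the a-t graph; then v = v₀ + Δv.
0–4 s: ½(1 + -6)(4) = -10 m/s
4–10 s: ½(-6 + -10)(6) = -48 m/s
10–15 s: ½(-10 + 6)(5) = -10 m/s
15–20 s: ½(6 + 5)(5) = 27.5 m/s
Δv = -40.5 m/s, so v(20) = -1 + (-40.5) = -41.5 m/s.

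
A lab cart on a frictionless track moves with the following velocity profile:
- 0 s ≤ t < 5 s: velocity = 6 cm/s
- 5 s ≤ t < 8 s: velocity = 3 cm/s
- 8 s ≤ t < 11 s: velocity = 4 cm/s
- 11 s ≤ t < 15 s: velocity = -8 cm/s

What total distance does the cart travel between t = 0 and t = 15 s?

Total distance travelled is ∫|v| dt — sum the magnitudes of each area piece.
0–5 s: |6| × 5 = 30 cm
5–8 s: |3| × 3 = 9 cm
8–11 s: |4| × 3 = 12 cm
11–15 s: |-8| × 4 = 32 cm
Total distance = 83 cm

83 cm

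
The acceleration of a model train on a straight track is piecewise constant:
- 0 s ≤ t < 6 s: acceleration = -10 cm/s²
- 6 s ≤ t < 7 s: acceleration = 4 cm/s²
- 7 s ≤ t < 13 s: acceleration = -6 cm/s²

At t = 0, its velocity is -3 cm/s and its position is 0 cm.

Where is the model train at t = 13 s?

On each constant-a segment, Δv = aΔt and Δx = v₀Δt + ½aΔt²; chain segment to segment.
0–6 s: v starts -3 cm/s; Δx = -3·6 + ½·-10·6² = -198 cm; v ends -63 cm/s.
6–7 s: v starts -63 cm/s; Δx = -63·1 + ½·4·1² = -61 cm; v ends -59 cm/s.
7–13 s: v starts -59 cm/s; Δx = -59·6 + ½·-6·6² = -462 cm; v ends -95 cm/s.
x(13) = 0 + Σ Δx = -721 cm.

-721 cm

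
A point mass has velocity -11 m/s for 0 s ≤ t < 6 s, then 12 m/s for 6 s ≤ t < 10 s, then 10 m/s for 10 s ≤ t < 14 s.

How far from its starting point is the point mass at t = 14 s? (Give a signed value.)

Net displacement equals the area under the velocity-time graph (areas below the axis count negative).
0–6 s: -11 × 6 = -66 m
6–10 s: 12 × 4 = 48 m
10–14 s: 10 × 4 = 40 m
Net displacement = 22 m

22 m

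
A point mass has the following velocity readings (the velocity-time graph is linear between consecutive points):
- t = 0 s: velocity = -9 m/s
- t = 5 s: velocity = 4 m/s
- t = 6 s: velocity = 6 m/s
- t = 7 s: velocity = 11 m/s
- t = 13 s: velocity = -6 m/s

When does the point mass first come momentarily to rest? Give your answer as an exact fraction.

t = 45/13 s

v changes sign on 0–5 s (from -9 to 4); the graph is linear there, so v = 0 at t = 0 + (9)·(5 − 0)/(4 − -9) = 45/13 s.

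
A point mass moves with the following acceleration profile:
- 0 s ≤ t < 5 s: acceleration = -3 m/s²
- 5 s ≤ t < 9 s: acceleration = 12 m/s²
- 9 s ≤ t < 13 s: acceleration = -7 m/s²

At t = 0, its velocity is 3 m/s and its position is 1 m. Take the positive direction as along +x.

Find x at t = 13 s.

114.5 m

On each constant-a segment, Δv = aΔt and Δx = v₀Δt + ½aΔt²; chain segment to segment.
0–5 s: v starts 3 m/s; Δx = 3·5 + ½·-3·5² = -22.5 m; v ends -12 m/s.
5–9 s: v starts -12 m/s; Δx = -12·4 + ½·12·4² = 48 m; v ends 36 m/s.
9–13 s: v starts 36 m/s; Δx = 36·4 + ½·-7·4² = 88 m; v ends 8 m/s.
x(13) = 1 + Σ Δx = 114.5 m.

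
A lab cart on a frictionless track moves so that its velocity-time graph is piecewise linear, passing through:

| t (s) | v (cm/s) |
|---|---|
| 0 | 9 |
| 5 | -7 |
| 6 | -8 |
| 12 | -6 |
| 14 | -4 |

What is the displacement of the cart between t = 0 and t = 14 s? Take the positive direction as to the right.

Displacement is the signed area under the v-t curve.
0–5 s: ½(9 + -7)(5) = 5 cm
5–6 s: ½(-7 + -8)(1) = -7.5 cm
6–12 s: ½(-8 + -6)(6) = -42 cm
12–14 s: ½(-6 + -4)(2) = -10 cm
Net displacement = -54.5 cm

-54.5 cm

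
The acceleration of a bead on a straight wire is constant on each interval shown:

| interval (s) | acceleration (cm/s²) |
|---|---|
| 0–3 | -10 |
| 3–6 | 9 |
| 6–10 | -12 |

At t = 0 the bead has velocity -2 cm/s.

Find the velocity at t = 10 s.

-53 cm/s

Δv equals the area under the a-t graph; then v = v₀ + Δv.
0–3 s: -10 × 3 = -30 cm/s
3–6 s: 9 × 3 = 27 cm/s
6–10 s: -12 × 4 = -48 cm/s
Δv = -51 cm/s, so v(10) = -2 + (-51) = -53 cm/s.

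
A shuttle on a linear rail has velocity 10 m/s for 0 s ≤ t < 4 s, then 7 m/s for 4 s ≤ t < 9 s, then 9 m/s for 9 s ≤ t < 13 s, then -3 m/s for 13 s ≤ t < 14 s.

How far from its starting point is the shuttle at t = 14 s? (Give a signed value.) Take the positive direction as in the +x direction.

Net displacement equals the area under the velocity-time graph (areas below the axis count negative).
0–4 s: 10 × 4 = 40 m
4–9 s: 7 × 5 = 35 m
9–13 s: 9 × 4 = 36 m
13–14 s: -3 × 1 = -3 m
Net displacement = 108 m

108 m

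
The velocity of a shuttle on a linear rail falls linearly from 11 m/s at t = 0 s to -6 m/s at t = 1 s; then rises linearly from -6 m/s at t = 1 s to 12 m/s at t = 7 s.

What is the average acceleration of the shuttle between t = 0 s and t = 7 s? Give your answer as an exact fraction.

1/7 m/s²

Average acceleration = Δv/Δt = (12 − 11)/(7 − 0) = 1/7 m/s².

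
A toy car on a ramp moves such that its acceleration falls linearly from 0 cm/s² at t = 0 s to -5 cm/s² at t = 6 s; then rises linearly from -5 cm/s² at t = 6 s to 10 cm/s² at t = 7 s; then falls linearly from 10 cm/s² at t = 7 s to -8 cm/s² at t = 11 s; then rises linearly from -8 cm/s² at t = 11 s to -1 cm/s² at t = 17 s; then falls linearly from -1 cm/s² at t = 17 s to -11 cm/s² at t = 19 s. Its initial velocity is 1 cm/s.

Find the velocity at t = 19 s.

-46.5 cm/s

Δv equals the area under the a-t graph; then v = v₀ + Δv.
0–6 s: ½(0 + -5)(6) = -15 cm/s
6–7 s: ½(-5 + 10)(1) = 2.5 cm/s
7–11 s: ½(10 + -8)(4) = 4 cm/s
11–17 s: ½(-8 + -1)(6) = -27 cm/s
17–19 s: ½(-1 + -11)(2) = -12 cm/s
Δv = -47.5 cm/s, so v(19) = 1 + (-47.5) = -46.5 cm/s.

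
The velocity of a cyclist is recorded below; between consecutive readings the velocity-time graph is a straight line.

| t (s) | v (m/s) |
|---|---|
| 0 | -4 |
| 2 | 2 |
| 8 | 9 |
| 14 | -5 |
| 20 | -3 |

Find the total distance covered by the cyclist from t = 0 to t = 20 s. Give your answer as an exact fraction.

Distance (not displacement) is the total path length: add the absolute areas under v-t.
0–2 s: v = 0 at t = 4/3 s; triangle areas 8/3 + 2/3 = 10/3 m
2–8 s: |½(2 + 9)(6)| = 33 m
8–14 s: v = 0 at t = 83/7 s; triangle areas 243/14 + 75/14 = 159/7 m
14–20 s: |½(-5 + -3)(6)| = 24 m
Total distance = 1744/21 m

1744/21 m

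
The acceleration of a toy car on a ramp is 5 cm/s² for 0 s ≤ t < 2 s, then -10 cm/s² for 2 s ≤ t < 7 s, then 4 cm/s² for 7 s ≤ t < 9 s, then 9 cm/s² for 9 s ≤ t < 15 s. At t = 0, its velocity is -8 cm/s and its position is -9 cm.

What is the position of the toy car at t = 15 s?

On each constant-a segment, Δv = aΔt and Δx = v₀Δt + ½aΔt²; chain segment to segment.
0–2 s: v starts -8 cm/s; Δx = -8·2 + ½·5·2² = -6 cm; v ends 2 cm/s.
2–7 s: v starts 2 cm/s; Δx = 2·5 + ½·-10·5² = -115 cm; v ends -48 cm/s.
7–9 s: v starts -48 cm/s; Δx = -48·2 + ½·4·2² = -88 cm; v ends -40 cm/s.
9–15 s: v starts -40 cm/s; Δx = -40·6 + ½·9·6² = -78 cm; v ends 14 cm/s.
x(15) = -9 + Σ Δx = -296 cm.

-296 cm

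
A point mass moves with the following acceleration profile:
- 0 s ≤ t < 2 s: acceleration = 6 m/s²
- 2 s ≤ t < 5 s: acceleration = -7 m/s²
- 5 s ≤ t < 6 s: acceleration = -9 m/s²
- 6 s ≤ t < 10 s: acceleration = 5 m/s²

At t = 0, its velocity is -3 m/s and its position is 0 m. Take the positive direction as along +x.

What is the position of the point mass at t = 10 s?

On each constant-a segment, Δv = aΔt and Δx = v₀Δt + ½aΔt²; chain segment to segment.
0–2 s: v starts -3 m/s; Δx = -3·2 + ½·6·2² = 6 m; v ends 9 m/s.
2–5 s: v starts 9 m/s; Δx = 9·3 + ½·-7·3² = -4.5 m; v ends -12 m/s.
5–6 s: v starts -12 m/s; Δx = -12·1 + ½·-9·1² = -16.5 m; v ends -21 m/s.
6–10 s: v starts -21 m/s; Δx = -21·4 + ½·5·4² = -44 m; v ends -1 m/s.
x(10) = 0 + Σ Δx = -59 m.

-59 m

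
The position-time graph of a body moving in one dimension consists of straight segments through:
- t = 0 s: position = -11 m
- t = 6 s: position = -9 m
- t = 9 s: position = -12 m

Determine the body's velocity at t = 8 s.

-1 m/s

Velocity is the slope of the x-t graph on 6–9 s: (-12 − -9)/(9 − 6) = -1 m/s.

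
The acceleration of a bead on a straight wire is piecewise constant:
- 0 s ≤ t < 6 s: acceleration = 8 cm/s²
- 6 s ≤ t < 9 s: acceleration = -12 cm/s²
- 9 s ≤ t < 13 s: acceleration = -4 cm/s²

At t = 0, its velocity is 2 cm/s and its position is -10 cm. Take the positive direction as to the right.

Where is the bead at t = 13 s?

On each constant-a segment, Δv = aΔt and Δx = v₀Δt + ½aΔt²; chain segment to segment.
0–6 s: v starts 2 cm/s; Δx = 2·6 + ½·8·6² = 156 cm; v ends 50 cm/s.
6–9 s: v starts 50 cm/s; Δx = 50·3 + ½·-12·3² = 96 cm; v ends 14 cm/s.
9–13 s: v starts 14 cm/s; Δx = 14·4 + ½·-4·4² = 24 cm; v ends -2 cm/s.
x(13) = -10 + Σ Δx = 266 cm.

266 cm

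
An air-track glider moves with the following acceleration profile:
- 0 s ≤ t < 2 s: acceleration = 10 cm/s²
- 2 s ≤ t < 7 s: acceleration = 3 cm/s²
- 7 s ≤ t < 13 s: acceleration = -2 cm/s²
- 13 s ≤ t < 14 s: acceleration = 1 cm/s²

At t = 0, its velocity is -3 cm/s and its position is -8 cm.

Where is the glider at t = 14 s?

305 cm

On each constant-a segment, Δv = aΔt and Δx = v₀Δt + ½aΔt²; chain segment to segment.
0–2 s: v starts -3 cm/s; Δx = -3·2 + ½·10·2² = 14 cm; v ends 17 cm/s.
2–7 s: v starts 17 cm/s; Δx = 17·5 + ½·3·5² = 122.5 cm; v ends 32 cm/s.
7–13 s: v starts 32 cm/s; Δx = 32·6 + ½·-2·6² = 156 cm; v ends 20 cm/s.
13–14 s: v starts 20 cm/s; Δx = 20·1 + ½·1·1² = 20.5 cm; v ends 21 cm/s.
x(14) = -8 + Σ Δx = 305 cm.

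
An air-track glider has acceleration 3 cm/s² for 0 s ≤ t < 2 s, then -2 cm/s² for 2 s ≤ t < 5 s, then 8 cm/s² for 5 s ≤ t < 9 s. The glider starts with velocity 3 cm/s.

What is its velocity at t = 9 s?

Δv equals the area under the a-t graph; then v = v₀ + Δv.
0–2 s: 3 × 2 = 6 cm/s
2–5 s: -2 × 3 = -6 cm/s
5–9 s: 8 × 4 = 32 cm/s
Δv = 32 cm/s, so v(9) = 3 + (32) = 35 cm/s.

35 cm/s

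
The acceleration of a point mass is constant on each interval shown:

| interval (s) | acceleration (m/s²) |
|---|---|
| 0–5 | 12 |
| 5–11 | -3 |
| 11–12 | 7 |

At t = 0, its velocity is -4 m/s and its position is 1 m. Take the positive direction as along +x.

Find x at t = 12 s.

On each constant-a segment, Δv = aΔt and Δx = v₀Δt + ½aΔt²; chain segment to segment.
0–5 s: v starts -4 m/s; Δx = -4·5 + ½·12·5² = 130 m; v ends 56 m/s.
5–11 s: v starts 56 m/s; Δx = 56·6 + ½·-3·6² = 282 m; v ends 38 m/s.
11–12 s: v starts 38 m/s; Δx = 38·1 + ½·7·1² = 41.5 m; v ends 45 m/s.
x(12) = 1 + Σ Δx = 454.5 m.

454.5 m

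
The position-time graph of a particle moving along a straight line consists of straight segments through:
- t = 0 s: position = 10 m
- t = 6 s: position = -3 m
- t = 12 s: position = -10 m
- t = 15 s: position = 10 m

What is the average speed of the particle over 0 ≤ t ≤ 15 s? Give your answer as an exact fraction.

8/3 m/s

Average speed = (total path length)/(elapsed time); on a piecewise-linear x-t graph the path length is Σ|Δx|.
0–6 s: |Δx| = |-3 − 10| = 13 m
6–12 s: |Δx| = |-10 − -3| = 7 m
12–15 s: |Δx| = |10 − -10| = 20 m
Total path = 40 m; average speed = 40/15 = 8/3 m/s.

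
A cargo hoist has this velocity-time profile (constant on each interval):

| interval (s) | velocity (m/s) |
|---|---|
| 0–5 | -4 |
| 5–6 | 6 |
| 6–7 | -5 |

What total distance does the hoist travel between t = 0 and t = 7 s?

Total distance travelled is ∫|v| dt — sum the magnitudes of each area piece.
0–5 s: |-4| × 5 = 20 m
5–6 s: |6| × 1 = 6 m
6–7 s: |-5| × 1 = 5 m
Total distance = 31 m

31 m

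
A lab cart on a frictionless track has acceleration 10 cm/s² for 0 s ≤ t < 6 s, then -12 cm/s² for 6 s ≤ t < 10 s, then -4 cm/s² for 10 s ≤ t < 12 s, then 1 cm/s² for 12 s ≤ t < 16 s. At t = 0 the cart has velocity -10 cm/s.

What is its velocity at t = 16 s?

Δv equals the area under the a-t graph; then v = v₀ + Δv.
0–6 s: 10 × 6 = 60 cm/s
6–10 s: -12 × 4 = -48 cm/s
10–12 s: -4 × 2 = -8 cm/s
12–16 s: 1 × 4 = 4 cm/s
Δv = 8 cm/s, so v(16) = -10 + (8) = -2 cm/s.

-2 cm/s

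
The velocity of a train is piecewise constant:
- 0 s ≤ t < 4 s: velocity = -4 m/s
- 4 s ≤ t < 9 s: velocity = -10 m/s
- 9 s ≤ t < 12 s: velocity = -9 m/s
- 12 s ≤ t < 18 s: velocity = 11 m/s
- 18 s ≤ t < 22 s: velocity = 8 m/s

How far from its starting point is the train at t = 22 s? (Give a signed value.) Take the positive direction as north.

5 m

Displacement is the signed area under the v-t curve.
0–4 s: -4 × 4 = -16 m
4–9 s: -10 × 5 = -50 m
9–12 s: -9 × 3 = -27 m
12–18 s: 11 × 6 = 66 m
18–22 s: 8 × 4 = 32 m
Net displacement = 5 m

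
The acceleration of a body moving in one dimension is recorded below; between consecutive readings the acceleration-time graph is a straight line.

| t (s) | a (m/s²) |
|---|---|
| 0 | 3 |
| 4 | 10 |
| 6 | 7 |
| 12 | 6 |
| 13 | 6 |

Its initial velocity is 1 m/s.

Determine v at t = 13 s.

89 m/s

Δv equals the area under the a-t graph; then v = v₀ + Δv.
0–4 s: ½(3 + 10)(4) = 26 m/s
4–6 s: ½(10 + 7)(2) = 17 m/s
6–12 s: ½(7 + 6)(6) = 39 m/s
12–13 s: 6 × 1 = 6 m/s
Δv = 88 m/s, so v(13) = 1 + (88) = 89 m/s.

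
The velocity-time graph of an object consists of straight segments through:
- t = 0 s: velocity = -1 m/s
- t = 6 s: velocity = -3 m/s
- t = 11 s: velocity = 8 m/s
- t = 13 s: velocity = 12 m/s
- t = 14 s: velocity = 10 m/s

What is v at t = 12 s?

10 m/s

On 11–13 s the graph is linear from 8 to 12 m/s: v(12) = 8 + (12 − 8)·(12 − 11)/(13 − 11) = 10 m/s.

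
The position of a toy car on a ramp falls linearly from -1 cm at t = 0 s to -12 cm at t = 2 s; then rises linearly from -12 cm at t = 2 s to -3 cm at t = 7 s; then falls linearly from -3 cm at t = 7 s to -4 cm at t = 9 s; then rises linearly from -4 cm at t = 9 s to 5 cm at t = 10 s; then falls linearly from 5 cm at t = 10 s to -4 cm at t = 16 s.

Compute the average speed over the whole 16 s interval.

2.4375 cm/s

Average speed = (total path length)/(elapsed time); on a piecewise-linear x-t graph the path length is Σ|Δx|.
0–2 s: |Δx| = |-12 − -1| = 11 cm
2–7 s: |Δx| = |-3 − -12| = 9 cm
7–9 s: |Δx| = |-4 − -3| = 1 cm
9–10 s: |Δx| = |5 − -4| = 9 cm
10–16 s: |Δx| = |-4 − 5| = 9 cm
Total path = 39 cm; average speed = 39/16 = 2.4375 cm/s.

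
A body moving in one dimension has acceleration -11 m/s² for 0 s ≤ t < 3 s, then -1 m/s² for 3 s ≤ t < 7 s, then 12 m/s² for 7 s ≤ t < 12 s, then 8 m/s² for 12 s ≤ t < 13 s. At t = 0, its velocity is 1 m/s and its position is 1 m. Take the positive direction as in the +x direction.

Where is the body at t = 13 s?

On each constant-a segment, Δv = aΔt and Δx = v₀Δt + ½aΔt²; chain segment to segment.
0–3 s: v starts 1 m/s; Δx = 1·3 + ½·-11·3² = -46.5 m; v ends -32 m/s.
3–7 s: v starts -32 m/s; Δx = -32·4 + ½·-1·4² = -136 m; v ends -36 m/s.
7–12 s: v starts -36 m/s; Δx = -36·5 + ½·12·5² = -30 m; v ends 24 m/s.
12–13 s: v starts 24 m/s; Δx = 24·1 + ½·8·1² = 28 m; v ends 32 m/s.
x(13) = 1 + Σ Δx = -183.5 m.

-183.5 m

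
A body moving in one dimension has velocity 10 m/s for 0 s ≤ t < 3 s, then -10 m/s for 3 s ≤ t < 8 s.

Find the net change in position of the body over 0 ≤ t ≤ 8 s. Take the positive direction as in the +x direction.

-20 m

Net displacement equals the area under the velocity-time graph (areas below the axis count negative).
0–3 s: 10 × 3 = 30 m
3–8 s: -10 × 5 = -50 m
Net displacement = -20 m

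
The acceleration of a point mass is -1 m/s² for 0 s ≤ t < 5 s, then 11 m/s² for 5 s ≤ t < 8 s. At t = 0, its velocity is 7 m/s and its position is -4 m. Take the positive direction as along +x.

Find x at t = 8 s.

On each constant-a segment, Δv = aΔt and Δx = v₀Δt + ½aΔt²; chain segment to segment.
0–5 s: v starts 7 m/s; Δx = 7·5 + ½·-1·5² = 22.5 m; v ends 2 m/s.
5–8 s: v starts 2 m/s; Δx = 2·3 + ½·11·3² = 55.5 m; v ends 35 m/s.
x(8) = -4 + Σ Δx = 74 m.

74 m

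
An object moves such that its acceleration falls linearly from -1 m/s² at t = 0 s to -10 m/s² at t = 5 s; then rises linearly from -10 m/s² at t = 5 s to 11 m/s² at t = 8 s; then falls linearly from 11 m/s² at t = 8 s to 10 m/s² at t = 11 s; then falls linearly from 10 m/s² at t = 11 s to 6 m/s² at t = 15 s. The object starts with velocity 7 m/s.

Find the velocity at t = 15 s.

44.5 m/s

Δv equals the area under the a-t graph; then v = v₀ + Δv.
0–5 s: ½(-1 + -10)(5) = -27.5 m/s
5–8 s: ½(-10 + 11)(3) = 1.5 m/s
8–11 s: ½(11 + 10)(3) = 31.5 m/s
11–15 s: ½(10 + 6)(4) = 32 m/s
Δv = 37.5 m/s, so v(15) = 7 + (37.5) = 44.5 m/s.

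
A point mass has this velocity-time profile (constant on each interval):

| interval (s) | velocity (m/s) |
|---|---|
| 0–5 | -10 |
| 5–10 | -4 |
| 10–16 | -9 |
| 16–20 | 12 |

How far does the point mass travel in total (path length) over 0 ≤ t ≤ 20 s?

172 m

Distance (not displacement) is the total path length: add the absolute areas under v-t.
0–5 s: |-10| × 5 = 50 m
5–10 s: |-4| × 5 = 20 m
10–16 s: |-9| × 6 = 54 m
16–20 s: |12| × 4 = 48 m
Total distance = 172 m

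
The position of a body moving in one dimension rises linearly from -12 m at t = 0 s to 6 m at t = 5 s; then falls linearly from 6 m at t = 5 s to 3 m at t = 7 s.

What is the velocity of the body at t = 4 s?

Velocity is the slope of the x-t graph on 0–5 s: (6 − -12)/(5 − 0) = 3.6 m/s.

3.6 m/s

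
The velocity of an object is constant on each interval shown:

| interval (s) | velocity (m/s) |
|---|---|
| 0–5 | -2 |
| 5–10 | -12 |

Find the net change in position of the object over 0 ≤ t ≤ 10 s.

-70 m

Displacement is the signed area under the v-t curve.
0–5 s: -2 × 5 = -10 m
5–10 s: -12 × 5 = -60 m
Net displacement = -70 m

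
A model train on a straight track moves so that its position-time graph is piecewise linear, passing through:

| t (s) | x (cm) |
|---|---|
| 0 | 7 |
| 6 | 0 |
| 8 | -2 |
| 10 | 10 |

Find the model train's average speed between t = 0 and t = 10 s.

2.1 cm/s

Average speed = (total path length)/(elapsed time); on a piecewise-linear x-t graph the path length is Σ|Δx|.
0–6 s: |Δx| = |0 − 7| = 7 cm
6–8 s: |Δx| = |-2 − 0| = 2 cm
8–10 s: |Δx| = |10 − -2| = 12 cm
Total path = 21 cm; average speed = 21/10 = 2.1 cm/s.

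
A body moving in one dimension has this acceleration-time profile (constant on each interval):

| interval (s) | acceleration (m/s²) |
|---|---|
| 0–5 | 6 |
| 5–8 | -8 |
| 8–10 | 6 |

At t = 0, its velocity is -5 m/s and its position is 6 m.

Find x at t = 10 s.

109 m

On each constant-a segment, Δv = aΔt and Δx = v₀Δt + ½aΔt²; chain segment to segment.
0–5 s: v starts -5 m/s; Δx = -5·5 + ½·6·5² = 50 m; v ends 25 m/s.
5–8 s: v starts 25 m/s; Δx = 25·3 + ½·-8·3² = 39 m; v ends 1 m/s.
8–10 s: v starts 1 m/s; Δx = 1·2 + ½·6·2² = 14 m; v ends 13 m/s.
x(10) = 6 + Σ Δx = 109 m.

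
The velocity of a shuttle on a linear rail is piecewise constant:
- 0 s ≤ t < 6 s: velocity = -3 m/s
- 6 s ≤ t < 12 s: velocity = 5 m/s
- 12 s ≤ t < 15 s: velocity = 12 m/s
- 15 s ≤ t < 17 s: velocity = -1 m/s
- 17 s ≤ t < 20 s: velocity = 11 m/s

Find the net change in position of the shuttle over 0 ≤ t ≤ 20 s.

79 m

Net displacement equals the area under the velocity-time graph (areas below the axis count negative).
0–6 s: -3 × 6 = -18 m
6–12 s: 5 × 6 = 30 m
12–15 s: 12 × 3 = 36 m
15–17 s: -1 × 2 = -2 m
17–20 s: 11 × 3 = 33 m
Net displacement = 79 m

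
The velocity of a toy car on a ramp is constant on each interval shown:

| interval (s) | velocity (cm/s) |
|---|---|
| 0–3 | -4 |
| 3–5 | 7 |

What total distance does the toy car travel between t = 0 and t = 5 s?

26 cm

Total distance travelled is ∫|v| dt — sum the magnitudes of each area piece.
0–3 s: |-4| × 3 = 12 cm
3–5 s: |7| × 2 = 14 cm
Total distance = 26 cm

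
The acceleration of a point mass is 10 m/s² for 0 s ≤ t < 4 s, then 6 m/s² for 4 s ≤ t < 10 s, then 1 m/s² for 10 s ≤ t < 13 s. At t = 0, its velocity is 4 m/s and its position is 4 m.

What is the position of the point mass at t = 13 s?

On each constant-a segment, Δv = aΔt and Δx = v₀Δt + ½aΔt²; chain segment to segment.
0–4 s: v starts 4 m/s; Δx = 4·4 + ½·10·4² = 96 m; v ends 44 m/s.
4–10 s: v starts 44 m/s; Δx = 44·6 + ½·6·6² = 372 m; v ends 80 m/s.
10–13 s: v starts 80 m/s; Δx = 80·3 + ½·1·3² = 244.5 m; v ends 83 m/s.
x(13) = 4 + Σ Δx = 716.5 m.

716.5 m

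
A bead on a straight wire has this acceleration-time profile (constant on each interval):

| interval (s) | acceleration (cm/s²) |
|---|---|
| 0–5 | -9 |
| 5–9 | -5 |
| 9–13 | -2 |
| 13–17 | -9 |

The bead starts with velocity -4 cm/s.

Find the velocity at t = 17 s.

Δv equals the area under the a-t graph; then v = v₀ + Δv.
0–5 s: -9 × 5 = -45 cm/s
5–9 s: -5 × 4 = -20 cm/s
9–13 s: -2 × 4 = -8 cm/s
13–17 s: -9 × 4 = -36 cm/s
Δv = -109 cm/s, so v(17) = -4 + (-109) = -113 cm/s.

-113 cm/s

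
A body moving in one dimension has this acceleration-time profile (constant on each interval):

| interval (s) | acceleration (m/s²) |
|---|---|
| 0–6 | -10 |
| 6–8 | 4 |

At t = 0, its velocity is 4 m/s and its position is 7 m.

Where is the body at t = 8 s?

-253 m

On each constant-a segment, Δv = aΔt and Δx = v₀Δt + ½aΔt²; chain segment to segment.
0–6 s: v starts 4 m/s; Δx = 4·6 + ½·-10·6² = -156 m; v ends -56 m/s.
6–8 s: v starts -56 m/s; Δx = -56·2 + ½·4·2² = -104 m; v ends -48 m/s.
x(8) = 7 + Σ Δx = -253 m.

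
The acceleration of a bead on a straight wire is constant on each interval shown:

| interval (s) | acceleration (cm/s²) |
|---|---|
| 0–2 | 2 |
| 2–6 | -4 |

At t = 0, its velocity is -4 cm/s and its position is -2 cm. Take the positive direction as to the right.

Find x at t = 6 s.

-38 cm

On each constant-a segment, Δv = aΔt and Δx = v₀Δt + ½aΔt²; chain segment to segment.
0–2 s: v starts -4 cm/s; Δx = -4·2 + ½·2·2² = -4 cm; v ends 0 cm/s.
2–6 s: v starts 0 cm/s; Δx = 0·4 + ½·-4·4² = -32 cm; v ends -16 cm/s.
x(6) = -2 + Σ Δx = -38 cm.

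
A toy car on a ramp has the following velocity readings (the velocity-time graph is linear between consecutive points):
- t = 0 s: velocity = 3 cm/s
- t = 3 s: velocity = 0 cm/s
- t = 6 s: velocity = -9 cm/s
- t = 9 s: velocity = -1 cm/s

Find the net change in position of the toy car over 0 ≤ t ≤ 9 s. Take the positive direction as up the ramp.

-24 cm

Net displacement equals the area under the velocity-time graph (areas below the axis count negative).
0–3 s: ½(3 + 0)(3) = 4.5 cm
3–6 s: ½(0 + -9)(3) = -13.5 cm
6–9 s: ½(-9 + -1)(3) = -15 cm
Net displacement = -24 cm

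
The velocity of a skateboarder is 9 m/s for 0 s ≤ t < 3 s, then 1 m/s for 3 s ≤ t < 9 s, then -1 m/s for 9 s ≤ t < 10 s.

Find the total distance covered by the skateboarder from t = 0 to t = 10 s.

Total distance travelled is ∫|v| dt — sum the magnitudes of each area piece.
0–3 s: |9| × 3 = 27 m
3–9 s: |1| × 6 = 6 m
9–10 s: |-1| × 1 = 1 m
Total distance = 34 m

34 m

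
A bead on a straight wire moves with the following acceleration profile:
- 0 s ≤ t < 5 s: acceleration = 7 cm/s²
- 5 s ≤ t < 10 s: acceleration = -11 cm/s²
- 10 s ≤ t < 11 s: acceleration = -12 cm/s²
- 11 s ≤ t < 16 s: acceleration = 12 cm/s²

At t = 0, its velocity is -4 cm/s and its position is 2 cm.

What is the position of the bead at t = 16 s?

27 cm

On each constant-a segment, Δv = aΔt and Δx = v₀Δt + ½aΔt²; chain segment to segment.
0–5 s: v starts -4 cm/s; Δx = -4·5 + ½·7·5² = 67.5 cm; v ends 31 cm/s.
5–10 s: v starts 31 cm/s; Δx = 31·5 + ½·-11·5² = 17.5 cm; v ends -24 cm/s.
10–11 s: v starts -24 cm/s; Δx = -24·1 + ½·-12·1² = -30 cm; v ends -36 cm/s.
11–16 s: v starts -36 cm/s; Δx = -36·5 + ½·12·5² = -30 cm; v ends 24 cm/s.
x(16) = 2 + Σ Δx = 27 cm.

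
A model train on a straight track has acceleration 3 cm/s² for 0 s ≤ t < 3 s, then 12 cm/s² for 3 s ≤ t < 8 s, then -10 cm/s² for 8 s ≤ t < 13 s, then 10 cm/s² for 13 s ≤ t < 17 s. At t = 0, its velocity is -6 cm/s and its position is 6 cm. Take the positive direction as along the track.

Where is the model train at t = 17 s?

488.5 cm

On each constant-a segment, Δv = aΔt and Δx = v₀Δt + ½aΔt²; chain segment to segment.
0–3 s: v starts -6 cm/s; Δx = -6·3 + ½·3·3² = -4.5 cm; v ends 3 cm/s.
3–8 s: v starts 3 cm/s; Δx = 3·5 + ½·12·5² = 165 cm; v ends 63 cm/s.
8–13 s: v starts 63 cm/s; Δx = 63·5 + ½·-10·5² = 190 cm; v ends 13 cm/s.
13–17 s: v starts 13 cm/s; Δx = 13·4 + ½·10·4² = 132 cm; v ends 53 cm/s.
x(17) = 6 + Σ Δx = 488.5 cm.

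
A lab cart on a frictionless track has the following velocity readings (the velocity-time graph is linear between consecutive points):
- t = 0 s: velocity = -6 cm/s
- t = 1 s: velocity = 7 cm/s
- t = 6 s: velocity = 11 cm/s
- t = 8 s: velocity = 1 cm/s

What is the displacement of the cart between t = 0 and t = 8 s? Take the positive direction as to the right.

57.5 cm

Displacement is the signed area under the v-t curve.
0–1 s: ½(-6 + 7)(1) = 0.5 cm
1–6 s: ½(7 + 11)(5) = 45 cm
6–8 s: ½(11 + 1)(2) = 12 cm
Net displacement = 57.5 cm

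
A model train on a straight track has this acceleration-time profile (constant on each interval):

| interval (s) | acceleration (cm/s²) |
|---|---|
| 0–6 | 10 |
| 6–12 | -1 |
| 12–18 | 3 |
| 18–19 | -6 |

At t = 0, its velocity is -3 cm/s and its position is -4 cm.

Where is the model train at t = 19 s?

On each constant-a segment, Δv = aΔt and Δx = v₀Δt + ½aΔt²; chain segment to segment.
0–6 s: v starts -3 cm/s; Δx = -3·6 + ½·10·6² = 162 cm; v ends 57 cm/s.
6–12 s: v starts 57 cm/s; Δx = 57·6 + ½·-1·6² = 324 cm; v ends 51 cm/s.
12–18 s: v starts 51 cm/s; Δx = 51·6 + ½·3·6² = 360 cm; v ends 69 cm/s.
18–19 s: v starts 69 cm/s; Δx = 69·1 + ½·-6·1² = 66 cm; v ends 63 cm/s.
x(19) = -4 + Σ Δx = 908 cm.

908 cm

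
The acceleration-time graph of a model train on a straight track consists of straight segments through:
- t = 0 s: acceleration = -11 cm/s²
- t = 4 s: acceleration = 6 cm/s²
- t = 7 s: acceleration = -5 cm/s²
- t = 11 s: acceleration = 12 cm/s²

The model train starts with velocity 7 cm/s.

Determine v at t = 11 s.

Δv equals the area under the a-t graph; then v = v₀ + Δv.
0–4 s: ½(-11 + 6)(4) = -10 cm/s
4–7 s: ½(6 + -5)(3) = 1.5 cm/s
7–11 s: ½(-5 + 12)(4) = 14 cm/s
Δv = 5.5 cm/s, so v(11) = 7 + (5.5) = 12.5 cm/s.

12.5 cm/s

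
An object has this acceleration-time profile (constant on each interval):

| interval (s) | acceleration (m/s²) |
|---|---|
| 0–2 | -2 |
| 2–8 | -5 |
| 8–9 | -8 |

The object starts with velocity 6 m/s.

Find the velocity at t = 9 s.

-36 m/s

Δv equals the area under the a-t graph; then v = v₀ + Δv.
0–2 s: -2 × 2 = -4 m/s
2–8 s: -5 × 6 = -30 m/s
8–9 s: -8 × 1 = -8 m/s
Δv = -42 m/s, so v(9) = 6 + (-42) = -36 m/s.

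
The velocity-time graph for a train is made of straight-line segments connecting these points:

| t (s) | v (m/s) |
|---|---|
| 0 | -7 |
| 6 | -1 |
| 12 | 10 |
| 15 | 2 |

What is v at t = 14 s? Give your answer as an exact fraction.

14/3 m/s

On 12–15 s the graph is linear from 10 to 2 m/s: v(14) = 10 + (2 − 10)·(14 − 12)/(15 − 12) = 14/3 m/s.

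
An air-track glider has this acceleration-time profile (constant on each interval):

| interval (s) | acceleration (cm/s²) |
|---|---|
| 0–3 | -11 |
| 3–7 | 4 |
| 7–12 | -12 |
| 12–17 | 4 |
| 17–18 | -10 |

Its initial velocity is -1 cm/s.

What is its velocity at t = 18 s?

-68 cm/s

Δv equals the area under the a-t graph; then v = v₀ + Δv.
0–3 s: -11 × 3 = -33 cm/s
3–7 s: 4 × 4 = 16 cm/s
7–12 s: -12 × 5 = -60 cm/s
12–17 s: 4 × 5 = 20 cm/s
17–18 s: -10 × 1 = -10 cm/s
Δv = -67 cm/s, so v(18) = -1 + (-67) = -68 cm/s.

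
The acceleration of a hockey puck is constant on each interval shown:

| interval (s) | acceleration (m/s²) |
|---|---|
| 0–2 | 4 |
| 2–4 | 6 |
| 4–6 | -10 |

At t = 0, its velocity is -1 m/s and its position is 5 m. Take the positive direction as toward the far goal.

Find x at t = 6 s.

On each constant-a segment, Δv = aΔt and Δx = v₀Δt + ½aΔt²; chain segment to segment.
0–2 s: v starts -1 m/s; Δx = -1·2 + ½·4·2² = 6 m; v ends 7 m/s.
2–4 s: v starts 7 m/s; Δx = 7·2 + ½·6·2² = 26 m; v ends 19 m/s.
4–6 s: v starts 19 m/s; Δx = 19·2 + ½·-10·2² = 18 m; v ends -1 m/s.
x(6) = 5 + Σ Δx = 55 m.

55 m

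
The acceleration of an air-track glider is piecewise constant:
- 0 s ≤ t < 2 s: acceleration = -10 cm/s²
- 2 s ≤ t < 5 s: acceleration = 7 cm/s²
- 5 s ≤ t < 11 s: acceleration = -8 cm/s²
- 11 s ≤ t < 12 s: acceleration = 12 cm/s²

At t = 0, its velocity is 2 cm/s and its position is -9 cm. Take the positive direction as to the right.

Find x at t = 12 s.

On each constant-a segment, Δv = aΔt and Δx = v₀Δt + ½aΔt²; chain segment to segment.
0–2 s: v starts 2 cm/s; Δx = 2·2 + ½·-10·2² = -16 cm; v ends -18 cm/s.
2–5 s: v starts -18 cm/s; Δx = -18·3 + ½·7·3² = -22.5 cm; v ends 3 cm/s.
5–11 s: v starts 3 cm/s; Δx = 3·6 + ½·-8·6² = -126 cm; v ends -45 cm/s.
11–12 s: v starts -45 cm/s; Δx = -45·1 + ½·12·1² = -39 cm; v ends -33 cm/s.
x(12) = -9 + Σ Δx = -212.5 cm.

-212.5 cm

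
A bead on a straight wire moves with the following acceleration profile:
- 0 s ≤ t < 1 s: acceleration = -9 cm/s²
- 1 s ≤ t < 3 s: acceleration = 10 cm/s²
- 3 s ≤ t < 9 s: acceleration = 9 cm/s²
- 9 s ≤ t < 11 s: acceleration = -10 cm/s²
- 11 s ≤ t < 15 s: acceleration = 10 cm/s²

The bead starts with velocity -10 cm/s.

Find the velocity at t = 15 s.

75 cm/s

Δv equals the area under the a-t graph; then v = v₀ + Δv.
0–1 s: -9 × 1 = -9 cm/s
1–3 s: 10 × 2 = 20 cm/s
3–9 s: 9 × 6 = 54 cm/s
9–11 s: -10 × 2 = -20 cm/s
11–15 s: 10 × 4 = 40 cm/s
Δv = 85 cm/s, so v(15) = -10 + (85) = 75 cm/s.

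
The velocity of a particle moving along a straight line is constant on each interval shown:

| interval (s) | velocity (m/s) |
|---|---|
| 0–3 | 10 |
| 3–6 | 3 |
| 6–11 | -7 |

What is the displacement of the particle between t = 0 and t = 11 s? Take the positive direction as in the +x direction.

4 m

Displacement is the signed area under the v-t curve.
0–3 s: 10 × 3 = 30 m
3–6 s: 3 × 3 = 9 m
6–11 s: -7 × 5 = -35 m
Net displacement = 4 m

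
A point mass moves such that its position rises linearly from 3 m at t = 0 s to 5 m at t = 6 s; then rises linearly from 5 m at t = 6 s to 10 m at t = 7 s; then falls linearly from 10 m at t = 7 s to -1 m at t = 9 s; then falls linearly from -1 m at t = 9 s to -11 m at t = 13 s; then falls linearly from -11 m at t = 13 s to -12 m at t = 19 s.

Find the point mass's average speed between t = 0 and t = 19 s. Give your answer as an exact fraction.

29/19 m/s

Average speed = (total path length)/(elapsed time); on a piecewise-linear x-t graph the path length is Σ|Δx|.
0–6 s: |Δx| = |5 − 3| = 2 m
6–7 s: |Δx| = |10 − 5| = 5 m
7–9 s: |Δx| = |-1 − 10| = 11 m
9–13 s: |Δx| = |-11 − -1| = 10 m
13–19 s: |Δx| = |-12 − -11| = 1 m
Total path = 29 m; average speed = 29/19 = 29/19 m/s.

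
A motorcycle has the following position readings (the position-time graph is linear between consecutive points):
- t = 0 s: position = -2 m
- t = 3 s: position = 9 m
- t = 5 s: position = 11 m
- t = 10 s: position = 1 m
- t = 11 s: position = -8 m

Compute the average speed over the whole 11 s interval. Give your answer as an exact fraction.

Average speed = (total path length)/(elapsed time); on a piecewise-linear x-t graph the path length is Σ|Δx|.
0–3 s: |Δx| = |9 − -2| = 11 m
3–5 s: |Δx| = |11 − 9| = 2 m
5–10 s: |Δx| = |1 − 11| = 10 m
10–11 s: |Δx| = |-8 − 1| = 9 m
Total path = 32 m; average speed = 32/11 = 32/11 m/s.

32/11 m/s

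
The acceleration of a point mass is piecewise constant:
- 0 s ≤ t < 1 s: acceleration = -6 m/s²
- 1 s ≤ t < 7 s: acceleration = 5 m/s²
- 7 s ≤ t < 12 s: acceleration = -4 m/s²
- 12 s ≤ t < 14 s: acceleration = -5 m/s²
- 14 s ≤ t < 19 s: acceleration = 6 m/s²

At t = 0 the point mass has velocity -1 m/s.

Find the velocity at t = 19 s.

23 m/s

Δv equals the area under the a-t graph; then v = v₀ + Δv.
0–1 s: -6 × 1 = -6 m/s
1–7 s: 5 × 6 = 30 m/s
7–12 s: -4 × 5 = -20 m/s
12–14 s: -5 × 2 = -10 m/s
14–19 s: 6 × 5 = 30 m/s
Δv = 24 m/s, so v(19) = -1 + (24) = 23 m/s.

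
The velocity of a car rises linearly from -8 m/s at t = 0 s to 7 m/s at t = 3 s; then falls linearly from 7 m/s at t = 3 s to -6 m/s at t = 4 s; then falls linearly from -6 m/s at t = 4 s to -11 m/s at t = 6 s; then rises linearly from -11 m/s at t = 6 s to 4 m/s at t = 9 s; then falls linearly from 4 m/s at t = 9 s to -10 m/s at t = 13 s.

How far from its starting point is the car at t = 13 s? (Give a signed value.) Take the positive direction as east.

-40.5 m

Net displacement equals the area under the velocity-time graph (areas below the axis count negative).
0–3 s: ½(-8 + 7)(3) = -1.5 m
3–4 s: ½(7 + -6)(1) = 0.5 m
4–6 s: ½(-6 + -11)(2) = -17 m
6–9 s: ½(-11 + 4)(3) = -10.5 m
9–13 s: ½(4 + -10)(4) = -12 m
Net displacement = -40.5 m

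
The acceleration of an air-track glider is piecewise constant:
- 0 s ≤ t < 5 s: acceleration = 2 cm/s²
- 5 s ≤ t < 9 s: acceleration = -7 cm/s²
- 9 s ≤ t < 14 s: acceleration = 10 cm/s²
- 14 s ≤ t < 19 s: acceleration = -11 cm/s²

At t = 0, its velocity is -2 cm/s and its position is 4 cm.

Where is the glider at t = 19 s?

32.5 cm

On each constant-a segment, Δv = aΔt and Δx = v₀Δt + ½aΔt²; chain segment to segment.
0–5 s: v starts -2 cm/s; Δx = -2·5 + ½·2·5² = 15 cm; v ends 8 cm/s.
5–9 s: v starts 8 cm/s; Δx = 8·4 + ½·-7·4² = -24 cm; v ends -20 cm/s.
9–14 s: v starts -20 cm/s; Δx = -20·5 + ½·10·5² = 25 cm; v ends 30 cm/s.
14–19 s: v starts 30 cm/s; Δx = 30·5 + ½·-11·5² = 12.5 cm; v ends -25 cm/s.
x(19) = 4 + Σ Δx = 32.5 cm.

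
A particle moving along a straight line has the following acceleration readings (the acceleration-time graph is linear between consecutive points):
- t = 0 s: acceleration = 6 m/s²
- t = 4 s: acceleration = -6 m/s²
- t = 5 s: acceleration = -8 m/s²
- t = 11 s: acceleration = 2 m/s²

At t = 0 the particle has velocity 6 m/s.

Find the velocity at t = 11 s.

Δv equals the area under the a-t graph; then v = v₀ + Δv.
0–4 s: ½(6 + -6)(4) = 0 m/s
4–5 s: ½(-6 + -8)(1) = -7 m/s
5–11 s: ½(-8 + 2)(6) = -18 m/s
Δv = -25 m/s, so v(11) = 6 + (-25) = -19 m/s.

-19 m/s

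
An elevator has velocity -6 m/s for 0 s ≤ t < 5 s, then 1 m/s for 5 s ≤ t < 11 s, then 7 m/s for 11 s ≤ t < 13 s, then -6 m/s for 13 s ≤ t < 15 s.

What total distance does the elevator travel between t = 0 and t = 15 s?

Distance (not displacement) is the total path length: add the absolute areas under v-t.
0–5 s: |-6| × 5 = 30 m
5–11 s: |1| × 6 = 6 m
11–13 s: |7| × 2 = 14 m
13–15 s: |-6| × 2 = 12 m
Total distance = 62 m

62 m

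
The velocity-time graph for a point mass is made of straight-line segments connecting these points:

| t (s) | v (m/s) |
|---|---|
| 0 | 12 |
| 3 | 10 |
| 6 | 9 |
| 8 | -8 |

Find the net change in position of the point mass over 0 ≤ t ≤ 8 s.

Net displacement equals the area under the velocity-time graph (areas below the axis count negative).
0–3 s: ½(12 + 10)(3) = 33 m
3–6 s: ½(10 + 9)(3) = 28.5 m
6–8 s: ½(9 + -8)(2) = 1 m
Net displacement = 62.5 m

62.5 m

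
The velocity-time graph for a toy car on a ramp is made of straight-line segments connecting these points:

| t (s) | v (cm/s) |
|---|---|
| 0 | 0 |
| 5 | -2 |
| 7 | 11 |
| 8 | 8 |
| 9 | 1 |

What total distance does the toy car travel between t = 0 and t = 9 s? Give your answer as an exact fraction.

372/13 cm

Distance (not displacement) is the total path length: add the absolute areas under v-t.
0–5 s: |½(0 + -2)(5)| = 5 cm
5–7 s: v = 0 at t = 69/13 s; triangle areas 4/13 + 121/13 = 125/13 cm
7–8 s: |½(11 + 8)(1)| = 9.5 cm
8–9 s: |½(8 + 1)(1)| = 4.5 cm
Total distance = 372/13 cm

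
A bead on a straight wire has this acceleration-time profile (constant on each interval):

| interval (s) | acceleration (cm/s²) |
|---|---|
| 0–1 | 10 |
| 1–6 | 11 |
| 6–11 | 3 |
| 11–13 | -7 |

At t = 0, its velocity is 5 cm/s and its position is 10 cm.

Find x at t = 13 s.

776 cm

On each constant-a segment, Δv = aΔt and Δx = v₀Δt + ½aΔt²; chain segment to segment.
0–1 s: v starts 5 cm/s; Δx = 5·1 + ½·10·1² = 10 cm; v ends 15 cm/s.
1–6 s: v starts 15 cm/s; Δx = 15·5 + ½·11·5² = 212.5 cm; v ends 70 cm/s.
6–11 s: v starts 70 cm/s; Δx = 70·5 + ½·3·5² = 387.5 cm; v ends 85 cm/s.
11–13 s: v starts 85 cm/s; Δx = 85·2 + ½·-7·2² = 156 cm; v ends 71 cm/s.
x(13) = 10 + Σ Δx = 776 cm.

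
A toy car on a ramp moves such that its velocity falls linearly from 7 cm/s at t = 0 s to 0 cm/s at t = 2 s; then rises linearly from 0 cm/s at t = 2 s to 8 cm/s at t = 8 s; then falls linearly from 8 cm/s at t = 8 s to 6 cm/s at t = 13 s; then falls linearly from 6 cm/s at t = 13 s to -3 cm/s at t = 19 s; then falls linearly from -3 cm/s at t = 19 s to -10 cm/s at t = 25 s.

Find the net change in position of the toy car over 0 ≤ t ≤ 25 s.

Net displacement equals the area under the velocity-time graph (areas below the axis count negative).
0–2 s: ½(7 + 0)(2) = 7 cm
2–8 s: ½(0 + 8)(6) = 24 cm
8–13 s: ½(8 + 6)(5) = 35 cm
13–19 s: ½(6 + -3)(6) = 9 cm
19–25 s: ½(-3 + -10)(6) = -39 cm
Net displacement = 36 cm

36 cm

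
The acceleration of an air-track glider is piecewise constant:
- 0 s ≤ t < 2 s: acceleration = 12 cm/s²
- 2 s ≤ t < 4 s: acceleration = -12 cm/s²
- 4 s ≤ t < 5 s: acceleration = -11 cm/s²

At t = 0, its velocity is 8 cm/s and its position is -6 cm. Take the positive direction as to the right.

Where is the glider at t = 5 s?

76.5 cm

On each constant-a segment, Δv = aΔt and Δx = v₀Δt + ½aΔt²; chain segment to segment.
0–2 s: v starts 8 cm/s; Δx = 8·2 + ½·12·2² = 40 cm; v ends 32 cm/s.
2–4 s: v starts 32 cm/s; Δx = 32·2 + ½·-12·2² = 40 cm; v ends 8 cm/s.
4–5 s: v starts 8 cm/s; Δx = 8·1 + ½·-11·1² = 2.5 cm; v ends -3 cm/s.
x(5) = -6 + Σ Δx = 76.5 cm.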